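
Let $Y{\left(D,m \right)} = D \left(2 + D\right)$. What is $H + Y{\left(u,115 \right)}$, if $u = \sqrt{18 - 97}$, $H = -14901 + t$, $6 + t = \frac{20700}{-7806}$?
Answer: $- \frac{19500236}{1301} + 2 i \sqrt{79} \approx -14989.0 + 17.776 i$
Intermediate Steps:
$t = - \frac{11256}{1301}$ ($t = -6 + \frac{20700}{-7806} = -6 + 20700 \left(- \frac{1}{7806}\right) = -6 - \frac{3450}{1301} = - \frac{11256}{1301} \approx -8.6518$)
$H = - \frac{19397457}{1301}$ ($H = -14901 - \frac{11256}{1301} = - \frac{19397457}{1301} \approx -14910.0$)
$u = i \sqrt{79}$ ($u = \sqrt{-79} = i \sqrt{79} \approx 8.8882 i$)
$H + Y{\left(u,115 \right)} = - \frac{19397457}{1301} + i \sqrt{79} \left(2 + i \sqrt{79}\right)$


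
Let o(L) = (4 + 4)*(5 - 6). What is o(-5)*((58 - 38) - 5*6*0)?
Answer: -160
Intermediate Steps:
o(L) = -8 (o(L) = 8*(-1) = -8)
o(-5)*((58 - 38) - 5*6*0) = -8*((58 - 38) - 5*6*0) = -8*(20 - 30*0) = -8*(20 + 0) = -8*20 = -160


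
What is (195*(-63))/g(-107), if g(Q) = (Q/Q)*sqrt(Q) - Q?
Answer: -455/4 + 455*I*sqrt(107)/428 ≈ -113.75 + 10.997*I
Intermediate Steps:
g(Q) = sqrt(Q) - Q (g(Q) = 1*sqrt(Q) - Q = sqrt(Q) - Q)
(195*(-63))/g(-107) = (195*(-63))/(sqrt(-107) - 1*(-107)) = -12285/(I*sqrt(107) + 107) = -12285/(107 + I*sqrt(107))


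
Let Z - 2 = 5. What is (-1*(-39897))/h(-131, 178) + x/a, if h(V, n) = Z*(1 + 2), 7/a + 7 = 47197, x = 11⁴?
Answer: 690922089/7 ≈ 9.8703e+7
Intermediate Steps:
x = 14641
Z = 7 (Z = 2 + 5 = 7)
a = 7/47190 (a = 7/(-7 + 47197) = 7/47190 ≈ 0.00014834)
h(V, n) = 21 (h(V, n) = 7*(1 + 2) = 7*3 = 21)
(-1*(-39897))/h(-131, 178) + x/a = -1*(-39897)/21 + 14641/(7/47190) = 39897*(1/21) + 14641*(47190/7) = 13299/7 + 690908790/7 = 690922089/7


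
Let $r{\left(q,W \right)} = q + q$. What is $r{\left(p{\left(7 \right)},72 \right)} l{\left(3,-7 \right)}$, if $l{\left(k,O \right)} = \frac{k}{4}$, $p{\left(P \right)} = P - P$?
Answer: $0$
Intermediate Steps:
$p{\left(P \right)} = 0$
$l{\left(k,O \right)} = \frac{k}{4}$ ($l{\left(k,O \right)} = k \frac{1}{4} = \frac{k}{4}$)
$r{\left(q,W \right)} = 2 q$
$r{\left(p{\left(7 \right)},72 \right)} l{\left(3,-7 \right)} = 2 \cdot 0 \cdot \frac{1}{4} \cdot 3 = 0 \cdot \frac{3}{4} = 0$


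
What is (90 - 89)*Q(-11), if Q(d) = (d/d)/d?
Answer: -1/11 ≈ -0.090909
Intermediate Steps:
Q(d) = 1/d
(90 - 89)*Q(-11) = (90 - 89)/(-11) = 1*(-1/11) = -1/11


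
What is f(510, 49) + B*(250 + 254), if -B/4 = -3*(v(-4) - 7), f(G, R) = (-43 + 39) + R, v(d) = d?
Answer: -66483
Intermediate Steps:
f(G, R) = -4 + R
B = -132 (B = -(-12)*(-4 - 7) = -(-12)*(-11) = -4*33 = -132)
f(510, 49) + B*(250 + 254) = (-4 + 49) - 132*(250 + 254) = 45 - 132*504 = 45 - 66528 = -66483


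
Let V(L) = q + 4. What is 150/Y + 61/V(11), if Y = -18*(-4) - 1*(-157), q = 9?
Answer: 15919/2977 ≈ 5.3473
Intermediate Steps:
V(L) = 13 (V(L) = 9 + 4 = 13)
Y = 229 (Y = 72 + 157 = 229)
150/Y + 61/V(11) = 150/229 + 61/13 = 15919/2977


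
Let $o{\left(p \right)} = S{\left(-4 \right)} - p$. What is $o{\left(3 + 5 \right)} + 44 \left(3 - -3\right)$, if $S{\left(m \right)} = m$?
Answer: $252$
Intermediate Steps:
$o{\left(p \right)} = -4 - p$
$o{\left(3 + 5 \right)} + 44 \left(3 - -3\right) = \left(-4 - \left(3 + 5\right)\right) + 44 \left(3 - -3\right) = \left(-4 - 8\right) + 44 \left(3 + 3\right) = \left(-4 - 8\right) + 44 \cdot 6 = -12 + 264 = 252$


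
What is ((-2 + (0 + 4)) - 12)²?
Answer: 100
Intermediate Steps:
((-2 + (0 + 4)) - 12)² = ((-2 + 4) - 12)² = (2 - 12)² = (-10)² = 100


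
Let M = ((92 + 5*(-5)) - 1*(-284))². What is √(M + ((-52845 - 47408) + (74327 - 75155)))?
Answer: 2*√5530 ≈ 148.73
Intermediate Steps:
M = 123201 (M = ((92 - 25) + 284)² = (67 + 284)² = 351² = 123201)
√(M + ((-52845 - 47408) + (74327 - 75155))) = √(123201 + ((-52845 - 47408) + (74327 - 75155))) = √(123201 + (-100253 - 828)) = √(123201 - 101081) = √22120 = 2*√5530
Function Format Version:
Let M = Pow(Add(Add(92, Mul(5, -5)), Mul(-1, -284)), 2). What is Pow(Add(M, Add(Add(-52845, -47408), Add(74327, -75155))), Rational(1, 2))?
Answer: Mul(2, Pow(5530, Rational(1, 2))) ≈ 148.73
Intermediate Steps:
M = 123201 (M = Pow(Add(Add(92, -25), 284), 2) = Pow(Add(67, 284), 2) = Pow(351, 2) = 123201)
Pow(Add(M, Add(Add(-52845, -47408), Add(74327, -75155))), Rational(1, 2)) = Pow(Add(123201, Add(Add(-52845, -47408), Add(74327, -75155))), Rational(1, 2)) = Pow(Add(123201, Add(-100253, -828)), Rational(1, 2)) = Pow(Add(123201, -101081), Rational(1, 2)) = Pow(22120, Rational(1, 2)) = Mul(2, Pow(5530, Rational(1, 2)))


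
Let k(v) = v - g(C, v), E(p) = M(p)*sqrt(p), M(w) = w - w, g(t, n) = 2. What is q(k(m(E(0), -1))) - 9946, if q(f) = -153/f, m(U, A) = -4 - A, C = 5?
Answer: -49577/5 ≈ -9915.4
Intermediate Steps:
M(w) = 0
E(p) = 0 (E(p) = 0*sqrt(p) = 0)
k(v) = -2 + v (k(v) = v - 1*2 = v - 2 = -2 + v)
q(k(m(E(0), -1))) - 9946 = -153/(-2 + (-4 - 1*(-1))) - 9946 = -153/(-2 + (-4 + 1)) - 9946 = -153/(-2 - 3) - 9946 = -153/(-5) - 9946 = -153*(-1/5) - 9946 = 153/5 - 9946 = -49577/5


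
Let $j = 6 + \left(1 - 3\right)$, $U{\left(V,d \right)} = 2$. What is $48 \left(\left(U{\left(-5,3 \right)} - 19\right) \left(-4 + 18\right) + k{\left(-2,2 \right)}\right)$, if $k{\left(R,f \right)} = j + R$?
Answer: $-11328$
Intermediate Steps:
$j = 4$ ($j = 6 + \left(1 - 3\right) = 6 - 2 = 4$)
$k{\left(R,f \right)} = 4 + R$
$48 \left(\left(U{\left(-5,3 \right)} - 19\right) \left(-4 + 18\right) + k{\left(-2,2 \right)}\right) = 48 \left(\left(2 - 19\right) \left(-4 + 18\right) + \left(4 - 2\right)\right) = 48 \left(\left(-17\right) 14 + 2\right) = 48 \left(-238 + 2\right) = 48 \left(-236\right) = -11328$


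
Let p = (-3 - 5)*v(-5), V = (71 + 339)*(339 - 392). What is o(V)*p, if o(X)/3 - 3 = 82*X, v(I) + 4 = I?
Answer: -384881112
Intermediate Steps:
v(I) = -4 + I
V = -21730 (V = 410*(-53) = -21730)
o(X) = 9 + 246*X (o(X) = 9 + 3*(82*X) = 9 + 246*X)
p = 72 (p = (-3 - 5)*(-4 - 5) = -8*(-9) = 72)
o(V)*p = (9 + 246*(-21730))*72 = (9 - 5345580)*72 = -5345571*72 = -384881112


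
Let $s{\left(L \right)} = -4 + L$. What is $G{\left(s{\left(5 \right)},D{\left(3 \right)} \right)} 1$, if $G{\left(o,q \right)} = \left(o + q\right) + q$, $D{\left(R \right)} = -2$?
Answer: $-3$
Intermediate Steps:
$G{\left(o,q \right)} = o + 2 q$
$G{\left(s{\left(5 \right)},D{\left(3 \right)} \right)} 1 = \left(\left(-4 + 5\right) + 2 \left(-2\right)\right) 1 = \left(1 - 4\right) 1 = \left(-3\right) 1 = -3$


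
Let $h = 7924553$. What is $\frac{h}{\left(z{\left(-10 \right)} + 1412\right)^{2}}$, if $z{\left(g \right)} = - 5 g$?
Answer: $\frac{7924553}{2137444} \approx 3.7075$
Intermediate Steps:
$\frac{h}{\left(z{\left(-10 \right)} + 1412\right)^{2}} = \frac{7924553}{\left(\left(-5\right) \left(-10\right) + 1412\right)^{2}} = \frac{7924553}{\left(50 + 1412\right)^{2}} = \frac{7924553}{1462^{2}} = \frac{7924553}{2137444}$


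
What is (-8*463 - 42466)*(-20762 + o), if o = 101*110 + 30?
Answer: 444247740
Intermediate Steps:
o = 11140 (o = 11110 + 30 = 11140)
(-8*463 - 42466)*(-20762 + o) = (-8*463 - 42466)*(-20762 + 11140) = (-3704 - 42466)*(-9622) = -46170*(-9622) = 444247740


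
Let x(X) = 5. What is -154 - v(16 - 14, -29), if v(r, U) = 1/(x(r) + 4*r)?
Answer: -2003/13 ≈ -154.08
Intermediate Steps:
v(r, U) = 1/(5 + 4*r)
-154 - v(16 - 14, -29) = -154 - 1/(5 + 4*(16 - 14)) = -154 - 1/(5 + 4*2) = -154 - 1/(5 + 8) = -154 - 1/13 = -2003/13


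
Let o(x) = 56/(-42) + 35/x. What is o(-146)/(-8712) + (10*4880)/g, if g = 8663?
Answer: 186219741607/33056760528 ≈ 5.6333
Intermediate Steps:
o(x) = -4/3 + 35/x (o(x) = 56*(-1/42) + 35/x = -4/3 + 35/x)
o(-146)/(-8712) + (10*4880)/g = (-4/3 + 35/(-146))/(-8712) + (10*4880)/8663 = (-4/3 + 35*(-1/146))*(-1/8712) + 48800*(1/8663) = (-4/3 - 35/146)*(-1/8712) + 48800/8663 = -689/438*(-1/8712) + 48800/8663 = 689/3815856 + 48800/8663 = 186219741607/33056760528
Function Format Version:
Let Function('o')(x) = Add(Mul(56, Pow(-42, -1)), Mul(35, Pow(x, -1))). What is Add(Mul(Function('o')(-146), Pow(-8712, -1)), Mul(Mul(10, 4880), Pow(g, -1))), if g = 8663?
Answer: Rational(186219741607, 33056760528) ≈ 5.6333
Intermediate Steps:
Function('o')(x) = Add(Rational(-4, 3), Mul(35, Pow(x, -1))) (Function('o')(x) = Add(Mul(56, Rational(-1, 42)), Mul(35, Pow(x, -1))) = Add(Rational(-4, 3), Mul(35, Pow(x, -1))))
Add(Mul(Function('o')(-146), Pow(-8712, -1)), Mul(Mul(10, 4880), Pow(g, -1))) = Add(Mul(Add(Rational(-4, 3), Mul(35, Pow(-146, -1))), Pow(-8712, -1)), Mul(Mul(10, 4880), Pow(8663, -1))) = Add(Mul(Add(Rational(-4, 3), Mul(35, Rational(-1, 146))), Rational(-1, 8712)), Mul(48800, Rational(1, 8663))) = Add(Mul(Add(Rational(-4, 3), Rational(-35, 146)), Rational(-1, 8712)), Rational(48800, 8663)) = Add(Mul(Rational(-689, 438), Rational(-1, 8712)), Rational(48800, 8663)) = Add(Rational(689, 3815856), Rational(48800, 8663)) = Rational(186219741607, 33056760528)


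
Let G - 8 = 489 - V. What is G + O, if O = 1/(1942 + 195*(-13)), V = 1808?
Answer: -777424/593 ≈ -1311.0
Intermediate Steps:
O = -1/593 (O = 1/(1942 - 2535) = 1/(-593) = -1/593 ≈ -0.0016863)
G = -1311 (G = 8 + (489 - 1*1808) = 8 + (489 - 1808) = 8 - 1319 = -1311)
G + O = -1311 - 1/593 = -777424/593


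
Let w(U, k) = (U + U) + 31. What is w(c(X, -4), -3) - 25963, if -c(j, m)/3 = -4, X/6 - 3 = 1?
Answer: -25908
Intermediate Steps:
X = 24 (X = 18 + 6*1 = 18 + 6 = 24)
c(j, m) = 12 (c(j, m) = -3*(-4) = 12)
w(U, k) = 31 + 2*U (w(U, k) = 2*U + 31 = 31 + 2*U)
w(c(X, -4), -3) - 25963 = (31 + 2*12) - 25963 = (31 + 24) - 25963 = 55 - 25963 = -25908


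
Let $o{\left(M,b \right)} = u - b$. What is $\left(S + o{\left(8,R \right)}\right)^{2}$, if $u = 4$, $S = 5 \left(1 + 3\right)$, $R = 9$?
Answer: $225$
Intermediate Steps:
$S = 20$ ($S = 5 \cdot 4 = 20$)
$o{\left(M,b \right)} = 4 - b$
$\left(S + o{\left(8,R \right)}\right)^{2} = \left(20 + \left(4 - 9\right)\right)^{2} = \left(20 - 5\right)^{2} = 15^{2} = 225$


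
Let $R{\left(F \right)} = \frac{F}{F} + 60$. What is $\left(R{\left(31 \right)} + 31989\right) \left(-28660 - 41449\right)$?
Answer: $-2246993450$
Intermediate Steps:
$R{\left(F \right)} = 61$ ($R{\left(F \right)} = 1 + 60 = 61$)
$\left(R{\left(31 \right)} + 31989\right) \left(-28660 - 41449\right) = \left(61 + 31989\right) \left(-28660 - 41449\right) = 32050 \left(-70109\right) = -2246993450$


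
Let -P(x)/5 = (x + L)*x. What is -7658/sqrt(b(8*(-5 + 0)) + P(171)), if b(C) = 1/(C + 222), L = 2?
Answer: 7658*I*sqrt(4899536278)/26920529 ≈ 19.912*I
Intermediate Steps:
b(C) = 1/(222 + C)
P(x) = -5*x*(2 + x) (P(x) = -5*(x + 2)*x = -5*(2 + x)*x = -5*x*(2 + x))
-7658/sqrt(b(8*(-5 + 0)) + P(171)) = -7658/sqrt(1/(222 + 8*(-5 + 0)) - 5*171*(2 + 171)) = -7658/sqrt(1/(222 + 8*(-5)) - 5*171*173) = -7658/sqrt(1/(222 - 40) - 147915) = -7658/sqrt(1/182 - 147915) = -7658*(-I*sqrt(4899536278)/26920529) = -(-7658)*I*sqrt(4899536278)/26920529 = 7658*I*sqrt(4899536278)/26920529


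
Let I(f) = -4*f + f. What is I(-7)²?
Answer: 441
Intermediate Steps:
I(f) = -3*f
I(-7)² = (-3*(-7))² = 21² = 441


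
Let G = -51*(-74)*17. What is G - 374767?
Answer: -310609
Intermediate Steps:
G = 64158 (G = 3774*17 = 64158)
G - 374767 = 64158 - 374767 = -310609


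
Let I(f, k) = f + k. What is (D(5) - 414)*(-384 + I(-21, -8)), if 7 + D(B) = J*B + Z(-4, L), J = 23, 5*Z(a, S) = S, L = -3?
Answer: 633129/5 ≈ 1.2663e+5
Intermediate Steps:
Z(a, S) = S/5
D(B) = -38/5 + 23*B (D(B) = -7 + (23*B + (⅕)*(-3)) = -7 + (23*B - ⅗) = -7 + (-⅗ + 23*B) = -38/5 + 23*B)
(D(5) - 414)*(-384 + I(-21, -8)) = ((-38/5 + 23*5) - 414)*(-384 + (-21 - 8)) = ((-38/5 + 115) - 414)*(-384 - 29) = (537/5 - 414)*(-413) = -1533/5*(-413) = 633129/5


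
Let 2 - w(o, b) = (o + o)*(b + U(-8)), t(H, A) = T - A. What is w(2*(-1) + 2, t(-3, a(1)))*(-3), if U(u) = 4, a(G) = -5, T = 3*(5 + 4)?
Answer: -6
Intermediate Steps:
T = 27 (T = 3*9 = 27)
t(H, A) = 27 - A
w(o, b) = 2 - 2*o*(4 + b) (w(o, b) = 2 - (o + o)*(b + 4) = 2 - 2*o*(4 + b))
w(2*(-1) + 2, t(-3, a(1)))*(-3) = (2 - 8*(2*(-1) + 2) - 2*(27 - 1*(-5))*(2*(-1) + 2))*(-3) = (2 - 8*(-2 + 2) - 2*(27 + 5)*(-2 + 2))*(-3) = (2 - 8*0 - 2*32*0)*(-3) = (2 + 0 + 0)*(-3) = 2*(-3) = -6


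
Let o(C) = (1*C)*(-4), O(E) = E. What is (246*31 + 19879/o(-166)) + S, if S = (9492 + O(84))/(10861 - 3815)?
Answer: 17912501221/2339272 ≈ 7657.3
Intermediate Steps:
o(C) = -4*C (o(C) = C*(-4) = -4*C)
S = 4788/3523 (S = (9492 + 84)/(10861 - 3815) = 9576/7046 = 9576*(1/7046) = 4788/3523 ≈ 1.3591)
(246*31 + 19879/o(-166)) + S = (246*31 + 19879/((-4*(-166)))) + 4788/3523 = (7626 + 19879/664) + 4788/3523 = 5083543/664 + 4788/3523 = 17912501221/2339272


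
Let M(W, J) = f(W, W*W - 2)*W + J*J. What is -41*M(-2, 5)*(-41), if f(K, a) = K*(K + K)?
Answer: 15129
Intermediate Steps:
f(K, a) = 2*K**2 (f(K, a) = K*(2*K) = 2*K**2)
M(W, J) = J**2 + 2*W**3 (M(W, J) = (2*W**2)*W + J*J = 2*W**3 + J**2 = J**2 + 2*W**3)
-41*M(-2, 5)*(-41) = -41*(5**2 + 2*(-2)**3)*(-41) = -41*(25 + 2*(-8))*(-41) = -41*(25 - 16)*(-41) = -41*9*(-41) = -369*(-41) = 15129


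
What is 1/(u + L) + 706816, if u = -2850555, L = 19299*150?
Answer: 31308414721/44295 ≈ 7.0682e+5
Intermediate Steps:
L = 2894850
1/(u + L) + 706816 = 1/(-2850555 + 2894850) + 706816 = 1/44295 + 706816 = 31308414721/44295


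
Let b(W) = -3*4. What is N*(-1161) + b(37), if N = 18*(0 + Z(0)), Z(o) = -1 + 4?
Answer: -62706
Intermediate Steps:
Z(o) = 3
N = 54 (N = 18*(0 + 3) = 18*3 = 54)
b(W) = -12
N*(-1161) + b(37) = 54*(-1161) - 12 = -62694 - 12 = -62706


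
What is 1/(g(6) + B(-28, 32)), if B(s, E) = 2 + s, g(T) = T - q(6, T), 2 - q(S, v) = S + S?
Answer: -1/10 ≈ -0.10000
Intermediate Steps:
q(S, v) = 2 - 2*S (q(S, v) = 2 - (S + S) = 2 - 2*S)
g(T) = 10 + T (g(T) = T - (2 - 2*6) = T - (2 - 12) = T - 1*(-10) = T + 10 = 10 + T)
1/(g(6) + B(-28, 32)) = 1/((10 + 6) + (2 - 28)) = 1/(16 - 26) = 1/(-10) = -1/10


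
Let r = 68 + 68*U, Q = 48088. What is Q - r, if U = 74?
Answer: 42988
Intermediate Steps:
r = 5100 (r = 68 + 68*74 = 68 + 5032 = 5100)
Q - r = 48088 - 1*5100 = 48088 - 5100 = 42988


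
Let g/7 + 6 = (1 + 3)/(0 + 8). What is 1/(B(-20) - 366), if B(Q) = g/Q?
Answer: -40/14563 ≈ -0.0027467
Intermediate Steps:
g = -77/2 (g = -42 + 7*((1 + 3)/(0 + 8)) = -42 + 7*(4/8) = -42 + 7*(4*(1/8)) = -42 + 7*(1/2) = -42 + 7/2 = -77/2 ≈ -38.500)
B(Q) = -77/(2*Q)
1/(B(-20) - 366) = 1/(-77/2/(-20) - 366) = 1/(-77/2*(-1/20) - 366) = 1/(77/40 - 366) = 1/(-14563/40) = -40/14563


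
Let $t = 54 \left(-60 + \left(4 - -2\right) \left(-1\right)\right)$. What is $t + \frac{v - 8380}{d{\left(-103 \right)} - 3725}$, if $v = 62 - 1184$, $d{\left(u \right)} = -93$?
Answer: $- \frac{6798925}{1909} \approx -3561.5$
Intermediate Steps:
$v = -1122$ ($v = 62 - 1184 = -1122$)
$t = -3564$ ($t = 54 \left(-60 + \left(4 + 2\right) \left(-1\right)\right) = 54 \left(-60 + 6 \left(-1\right)\right) = 54 \left(-60 - 6\right) = 54 \left(-66\right) = -3564$)
$t + \frac{v - 8380}{d{\left(-103 \right)} - 3725} = -3564 + \frac{-1122 - 8380}{-93 - 3725} = -3564 - \frac{9502}{-3818} = -3564 - - \frac{4751}{1909} = -3564 + \frac{4751}{1909} = - \frac{6798925}{1909}$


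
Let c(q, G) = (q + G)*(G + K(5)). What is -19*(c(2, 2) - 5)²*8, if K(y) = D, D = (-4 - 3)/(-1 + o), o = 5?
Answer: -2432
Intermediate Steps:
D = -7/4 (D = (-4 - 3)/(-1 + 5) = -7/4 ≈ -1.7500)
K(y) = -7/4
c(q, G) = (-7/4 + G)*(G + q) (c(q, G) = (q + G)*(G - 7/4) = (G + q)*(-7/4 + G) = (-7/4 + G)*(G + q))
-19*(c(2, 2) - 5)²*8 = -19*((2² - 7/4*2 - 7/4*2 + 2*2) - 5)²*8 = -19*((4 - 7/2 - 7/2 + 4) - 5)²*8 = -19*(1 - 5)²*8 = -19*(-4)²*8 = -19*16*8 = -304*8 = -2432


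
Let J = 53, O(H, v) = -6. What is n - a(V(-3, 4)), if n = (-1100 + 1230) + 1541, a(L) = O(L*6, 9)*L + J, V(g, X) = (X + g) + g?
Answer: 1606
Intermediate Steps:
V(g, X) = X + 2*g
a(L) = 53 - 6*L (a(L) = -6*L + 53 = 53 - 6*L)
n = 1671 (n = 130 + 1541 = 1671)
n - a(V(-3, 4)) = 1671 - (53 - 6*(4 + 2*(-3))) = 1671 - (53 - 6*(4 - 6)) = 1671 - (53 - 6*(-2)) = 1671 - (53 + 12) = 1671 - 1*65 = 1671 - 65 = 1606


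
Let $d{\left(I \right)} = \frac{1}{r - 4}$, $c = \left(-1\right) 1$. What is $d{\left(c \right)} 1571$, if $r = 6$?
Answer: $\frac{1571}{2} \approx 785.5$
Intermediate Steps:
$c = -1$
$d{\left(I \right)} = \frac{1}{2}$ ($d{\left(I \right)} = \frac{1}{6 - 4} = \frac{1}{2}$)
$d{\left(c \right)} 1571 = \frac{1}{2} \cdot 1571 = \frac{1571}{2}$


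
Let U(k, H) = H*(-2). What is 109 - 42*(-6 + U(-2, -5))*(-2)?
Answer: 445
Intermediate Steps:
U(k, H) = -2*H
109 - 42*(-6 + U(-2, -5))*(-2) = 109 - 42*(-6 - 2*(-5))*(-2) = 109 - 42*(-6 + 10)*(-2) = 109 - 168*(-2) = 109 - 42*(-8) = 109 + 336 = 445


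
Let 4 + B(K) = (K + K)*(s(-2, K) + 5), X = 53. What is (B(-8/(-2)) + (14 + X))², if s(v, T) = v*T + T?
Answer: 5041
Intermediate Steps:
s(v, T) = T + T*v (s(v, T) = T*v + T = T + T*v)
B(K) = -4 + 2*K*(5 - K) (B(K) = -4 + (K + K)*(K*(1 - 2) + 5) = -4 + (2*K)*(K*(-1) + 5) = -4 + (2*K)*(-K + 5) = -4 + (2*K)*(5 - K) = -4 + 2*K*(5 - K))
(B(-8/(-2)) + (14 + X))² = ((-4 - 2*(-8/(-2))² + 10*(-8/(-2))) + (14 + 53))² = ((-4 - 2*(-8*(-½))² + 10*(-8*(-½))) + 67)² = ((-4 - 2*4² + 10*4) + 67)² = ((-4 - 2*16 + 40) + 67)² = ((-4 - 32 + 40) + 67)² = (4 + 67)² = 71² = 5041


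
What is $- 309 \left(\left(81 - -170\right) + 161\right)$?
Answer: $-127308$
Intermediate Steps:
$- 309 \left(\left(81 - -170\right) + 161\right) = - 309 \left(\left(81 + 170\right) + 161\right) = - 309 \left(251 + 161\right) = \left(-309\right) 412 = -127308$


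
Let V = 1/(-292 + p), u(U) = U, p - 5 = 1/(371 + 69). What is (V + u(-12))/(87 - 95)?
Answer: 378947/252558 ≈ 1.5004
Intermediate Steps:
p = 2201/440 (p = 5 + 1/(371 + 69) = 5 + 1/440 = 2201/440 ≈ 5.0023)
V = -440/126279 (V = 1/(-292 + 2201/440) = 1/(-126279/440) = -440/126279 ≈ -0.0034843)
(V + u(-12))/(87 - 95) = (-440/126279 - 12)/(87 - 95) = -1515788/126279/(-8) = -1515788/126279*(-⅛) = 378947/252558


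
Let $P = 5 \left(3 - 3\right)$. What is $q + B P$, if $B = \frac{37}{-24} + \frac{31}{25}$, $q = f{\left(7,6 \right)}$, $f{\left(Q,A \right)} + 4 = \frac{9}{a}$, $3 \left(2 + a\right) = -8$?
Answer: $- \frac{83}{14} \approx -5.9286$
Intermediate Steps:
$a = - \frac{14}{3}$ ($a = -2 + \frac{1}{3} \left(-8\right) = -2 - \frac{8}{3} = - \frac{14}{3} \approx -4.6667$)
$f{\left(Q,A \right)} = - \frac{83}{14}$ ($f{\left(Q,A \right)} = -4 + \frac{9}{- \frac{14}{3}} = -4 + 9 \left(- \frac{3}{14}\right) = -4 - \frac{27}{14} = - \frac{83}{14}$)
$q = - \frac{83}{14} \approx -5.9286$
$P = 0$ ($P = 5 \cdot 0 = 0$)
$B = - \frac{181}{600}$ ($B = 37 \left(- \frac{1}{24}\right) + 31 \cdot \frac{1}{25} = - \frac{37}{24} + \frac{31}{25} = - \frac{181}{600} \approx -0.30167$)
$q + B P = - \frac{83}{14} - 0 = - \frac{83}{14} + 0 = - \frac{83}{14}$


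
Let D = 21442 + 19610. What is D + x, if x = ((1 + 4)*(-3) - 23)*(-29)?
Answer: 42154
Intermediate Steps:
D = 41052
x = 1102 (x = (5*(-3) - 23)*(-29) = (-15 - 23)*(-29) = -38*(-29) = 1102)
D + x = 41052 + 1102 = 42154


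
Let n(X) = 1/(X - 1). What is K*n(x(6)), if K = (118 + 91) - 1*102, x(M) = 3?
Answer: 107/2 ≈ 53.500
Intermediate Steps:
K = 107 (K = 209 - 102 = 107)
n(X) = 1/(-1 + X)
K*n(x(6)) = 107/(-1 + 3) = 107/2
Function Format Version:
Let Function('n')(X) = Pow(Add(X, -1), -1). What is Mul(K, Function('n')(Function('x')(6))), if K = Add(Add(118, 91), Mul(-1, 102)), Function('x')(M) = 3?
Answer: Rational(107, 2) ≈ 53.500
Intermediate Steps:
K = 107 (K = Add(209, -102) = 107)
Function('n')(X) = Pow(Add(-1, X), -1)
Mul(K, Function('n')(Function('x')(6))) = Mul(107, Pow(Add(-1, 3), -1)) = Mul(107, Pow(2, -1)) = Mul(107, Rational(1, 2)) = Rational(107, 2)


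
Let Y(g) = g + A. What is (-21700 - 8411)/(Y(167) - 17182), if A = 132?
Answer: 30111/16883 ≈ 1.7835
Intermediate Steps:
Y(g) = 132 + g (Y(g) = g + 132 = 132 + g)
(-21700 - 8411)/(Y(167) - 17182) = (-21700 - 8411)/((132 + 167) - 17182) = -30111/(299 - 17182) = -30111/(-16883) = -30111*(-1/16883) = 30111/16883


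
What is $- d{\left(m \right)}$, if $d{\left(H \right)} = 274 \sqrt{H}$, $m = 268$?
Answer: $- 548 \sqrt{67} \approx -4485.6$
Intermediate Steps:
$- d{\left(m \right)} = - 274 \sqrt{268} = - 274 \cdot 2 \sqrt{67} = - 548 \sqrt{67}$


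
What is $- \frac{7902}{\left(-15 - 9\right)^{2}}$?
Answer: $- \frac{439}{32} \approx -13.719$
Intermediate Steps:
$- \frac{7902}{\left(-15 - 9\right)^{2}} = - \frac{7902}{\left(-24\right)^{2}} = - \frac{7902}{576} = \left(-7902\right) \frac{1}{576} = - \frac{439}{32}$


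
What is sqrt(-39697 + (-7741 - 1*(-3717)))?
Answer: I*sqrt(43721) ≈ 209.1*I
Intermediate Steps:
sqrt(-39697 + (-7741 - 1*(-3717))) = sqrt(-39697 + (-7741 + 3717)) = sqrt(-39697 - 4024) = sqrt(-43721) = I*sqrt(43721)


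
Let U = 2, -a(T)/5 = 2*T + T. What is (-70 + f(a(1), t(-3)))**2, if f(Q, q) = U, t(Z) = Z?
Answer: 4624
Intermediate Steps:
a(T) = -15*T (a(T) = -5*(2*T + T) = -15*T)
f(Q, q) = 2
(-70 + f(a(1), t(-3)))**2 = (-70 + 2)**2 = (-68)**2 = 4624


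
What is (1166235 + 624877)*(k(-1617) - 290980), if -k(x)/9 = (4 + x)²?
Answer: -42461714863912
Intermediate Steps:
k(x) = -9*(4 + x)²
(1166235 + 624877)*(k(-1617) - 290980) = (1166235 + 624877)*(-9*(4 - 1617)² - 290980) = 1791112*(-9*(-1613)² - 290980) = 1791112*(-9*2601769 - 290980) = 1791112*(-23415921 - 290980) = 1791112*(-23706901) = -42461714863912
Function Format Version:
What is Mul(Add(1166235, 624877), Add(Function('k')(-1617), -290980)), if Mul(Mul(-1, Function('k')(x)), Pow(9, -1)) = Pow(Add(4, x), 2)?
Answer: -42461714863912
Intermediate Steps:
Function('k')(x) = Mul(-9, Pow(Add(4, x), 2))
Mul(Add(1166235, 624877), Add(Function('k')(-1617), -290980)) = Mul(Add(1166235, 624877), Add(Mul(-9, Pow(Add(4, -1617), 2)), -290980)) = Mul(1791112, Add(Mul(-9, Pow(-1613, 2)), -290980)) = Mul(1791112, Add(Mul(-9, 2601769), -290980)) = Mul(1791112, Add(-23415921, -290980)) = Mul(1791112, -23706901) = -42461714863912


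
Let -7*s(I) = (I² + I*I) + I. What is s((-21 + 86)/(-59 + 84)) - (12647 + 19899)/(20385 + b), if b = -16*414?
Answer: -11241233/2408175 ≈ -4.6679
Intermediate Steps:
b = -6624
s(I) = -2*I²/7 - I/7 (s(I) = -((I² + I*I) + I)/7 = -((I² + I²) + I)/7 = -(2*I² + I)/7 = -(I + 2*I²)/7 = -2*I²/7 - I/7)
s((-21 + 86)/(-59 + 84)) - (12647 + 19899)/(20385 + b) = -(-21 + 86)/(-59 + 84)*(1 + 2*((-21 + 86)/(-59 + 84)))/7 - (12647 + 19899)/(20385 - 6624) = -65/25*(1 + 2*(65/25))/7 - 32546/13761 = -65*(1/25)*(1 + 2*(65*(1/25)))/7 - 32546/13761 = -⅐*13/5*(1 + 2*(13/5)) - 1*32546/13761 = -⅐*13/5*(1 + 26/5) - 32546/13761 = -⅐*13/5*31/5 - 32546/13761 = -403/175 - 32546/13761 = -11241233/2408175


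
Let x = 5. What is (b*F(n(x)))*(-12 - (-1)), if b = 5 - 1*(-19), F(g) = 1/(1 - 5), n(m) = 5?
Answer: 66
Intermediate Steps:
F(g) = -¼ (F(g) = 1/(-4) = -¼)
b = 24 (b = 5 + 19 = 24)
(b*F(n(x)))*(-12 - (-1)) = (24*(-¼))*(-12 - (-1)) = -6*(-12 - 1*(-1)) = -6*(-12 + 1) = -6*(-11) = 66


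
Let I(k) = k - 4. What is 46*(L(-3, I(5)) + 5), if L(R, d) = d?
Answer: 276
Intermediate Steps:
I(k) = -4 + k
46*(L(-3, I(5)) + 5) = 46*((-4 + 5) + 5) = 46*(1 + 5) = 46*6 = 276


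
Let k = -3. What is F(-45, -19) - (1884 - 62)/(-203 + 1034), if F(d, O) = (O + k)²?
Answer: 400382/831 ≈ 481.81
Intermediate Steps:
F(d, O) = (-3 + O)² (F(d, O) = (O - 3)² = (-3 + O)²)
F(-45, -19) - (1884 - 62)/(-203 + 1034) = (-3 - 19)² - (1884 - 62)/(-203 + 1034) = (-22)² - 1822/831 = 484 - 1822/831 = 400382/831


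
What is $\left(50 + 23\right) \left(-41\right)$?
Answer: $-2993$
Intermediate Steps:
$\left(50 + 23\right) \left(-41\right) = 73 \left(-41\right) = -2993$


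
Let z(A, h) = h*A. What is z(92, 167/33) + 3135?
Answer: 118819/33 ≈ 3600.6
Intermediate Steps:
z(A, h) = A*h
z(92, 167/33) + 3135 = 92*(167/33) + 3135 = 15364/33 + 3135 = 118819/33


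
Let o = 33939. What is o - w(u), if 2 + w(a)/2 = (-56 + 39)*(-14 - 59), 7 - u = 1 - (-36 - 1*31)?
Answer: 31461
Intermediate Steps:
u = -61 (u = 7 - (1 - (-36 - 1*31)) = 7 - (1 - (-36 - 31)) = 7 - (1 - 1*(-67)) = 7 - (1 + 67) = 7 - 1*68 = 7 - 68 = -61)
w(a) = 2478 (w(a) = -4 + 2*((-56 + 39)*(-14 - 59)) = -4 + 2*(-17*(-73)) = -4 + 2*1241 = -4 + 2482 = 2478)
o - w(u) = 33939 - 1*2478 = 33939 - 2478 = 31461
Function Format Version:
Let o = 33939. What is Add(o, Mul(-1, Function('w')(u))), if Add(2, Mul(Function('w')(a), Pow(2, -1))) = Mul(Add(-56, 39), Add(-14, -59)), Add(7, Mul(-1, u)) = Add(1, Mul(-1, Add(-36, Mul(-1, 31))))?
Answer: 31461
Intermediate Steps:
u = -61 (u = Add(7, Mul(-1, Add(1, Mul(-1, Add(-36, Mul(-1, 31)))))) = Add(7, Mul(-1, Add(1, Mul(-1, Add(-36, -31))))) = Add(7, Mul(-1, Add(1, Mul(-1, -67)))) = Add(7, Mul(-1, Add(1, 67))) = Add(7, Mul(-1, 68)) = Add(7, -68) = -61)
Function('w')(a) = 2478 (Function('w')(a) = Add(-4, Mul(2, Mul(Add(-56, 39), Add(-14, -59)))) = Add(-4, Mul(2, Mul(-17, -73))) = Add(-4, Mul(2, 1241)) = Add(-4, 2482) = 2478)
Add(o, Mul(-1, Function('w')(u))) = Add(33939, Mul(-1, 2478)) = Add(33939, -2478) = 31461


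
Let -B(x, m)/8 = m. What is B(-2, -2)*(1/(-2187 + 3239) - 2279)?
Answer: -9590028/263 ≈ -36464.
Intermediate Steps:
B(x, m) = -8*m
B(-2, -2)*(1/(-2187 + 3239) - 2279) = (-8*(-2))*(1/(-2187 + 3239) - 2279) = 16*(1/1052 - 2279) = 16*(-2397507/1052) = -9590028/263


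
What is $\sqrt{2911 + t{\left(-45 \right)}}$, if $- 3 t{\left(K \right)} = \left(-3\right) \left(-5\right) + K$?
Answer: $\sqrt{2921} \approx 54.046$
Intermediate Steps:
$t{\left(K \right)} = -5 - \frac{K}{3}$ ($t{\left(K \right)} = - \frac{\left(-3\right) \left(-5\right) + K}{3} = - \frac{15 + K}{3} = -5 - \frac{K}{3}$)
$\sqrt{2911 + t{\left(-45 \right)}} = \sqrt{2911 - -10} = \sqrt{2911 + \left(-5 + 15\right)} = \sqrt{2911 + 10} = \sqrt{2921}$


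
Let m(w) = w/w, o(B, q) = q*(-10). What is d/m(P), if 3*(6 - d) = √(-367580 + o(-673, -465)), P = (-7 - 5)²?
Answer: 6 - I*√362930/3 ≈ 6.0 - 200.81*I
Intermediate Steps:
o(B, q) = -10*q
P = 144 (P = (-12)² = 144)
m(w) = 1
d = 6 - I*√362930/3 (d = 6 - √(-367580 - 10*(-465))/3 = 6 - √(-367580 + 4650)/3 = 6 - I*√362930/3 ≈ 6.0 - 200.81*I)
d/m(P) = (6 - I*√362930/3)/1 = (6 - I*√362930/3)*1 = 6 - I*√362930/3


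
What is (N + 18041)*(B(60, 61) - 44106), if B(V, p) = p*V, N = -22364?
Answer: 174848058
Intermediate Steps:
B(V, p) = V*p
(N + 18041)*(B(60, 61) - 44106) = (-22364 + 18041)*(60*61 - 44106) = -4323*(3660 - 44106) = -4323*(-40446) = 174848058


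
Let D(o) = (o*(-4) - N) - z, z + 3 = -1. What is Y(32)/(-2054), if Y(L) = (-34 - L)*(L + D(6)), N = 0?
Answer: 396/1027 ≈ 0.38559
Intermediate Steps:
z = -4 (z = -3 - 1 = -4)
D(o) = 4 - 4*o (D(o) = (o*(-4) - 1*0) - 1*(-4) = (-4*o + 0) + 4 = -4*o + 4 = 4 - 4*o)
Y(L) = (-34 - L)*(-20 + L) (Y(L) = (-34 - L)*(L + (4 - 4*6)) = (-34 - L)*(L + (4 - 24)) = (-34 - L)*(L - 20) = (-34 - L)*(-20 + L))
Y(32)/(-2054) = (680 - 1*32**2 - 14*32)/(-2054) = (680 - 1*1024 - 448)*(-1/2054) = (680 - 1024 - 448)*(-1/2054) = -792*(-1/2054) = 396/1027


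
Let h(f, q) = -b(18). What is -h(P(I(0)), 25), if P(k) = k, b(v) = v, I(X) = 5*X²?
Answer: 18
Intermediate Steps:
h(f, q) = -18 (h(f, q) = -1*18 = -18)
-h(P(I(0)), 25) = -1*(-18) = 18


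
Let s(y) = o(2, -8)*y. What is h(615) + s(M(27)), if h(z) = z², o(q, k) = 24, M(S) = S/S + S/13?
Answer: 4917885/13 ≈ 3.7830e+5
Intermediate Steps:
M(S) = 1 + S/13 (M(S) = 1 + S*(1/13) = 1 + S/13)
s(y) = 24*y
h(615) + s(M(27)) = 615² + 24*(1 + (1/13)*27) = 378225 + 24*(1 + 27/13) = 378225 + 24*(40/13) = 378225 + 960/13 = 4917885/13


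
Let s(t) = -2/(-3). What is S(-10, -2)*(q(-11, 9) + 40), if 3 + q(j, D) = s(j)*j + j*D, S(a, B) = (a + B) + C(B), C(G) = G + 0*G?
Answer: 2912/3 ≈ 970.67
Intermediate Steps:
s(t) = ⅔ (s(t) = -2*(-⅓) = ⅔)
C(G) = G (C(G) = G + 0 = G)
S(a, B) = a + 2*B (S(a, B) = (a + B) + B = (B + a) + B = a + 2*B)
q(j, D) = -3 + 2*j/3 + D*j (q(j, D) = -3 + (2*j/3 + j*D) = -3 + (2*j/3 + D*j) = -3 + 2*j/3 + D*j)
S(-10, -2)*(q(-11, 9) + 40) = (-10 + 2*(-2))*((-3 + (⅔)*(-11) + 9*(-11)) + 40) = (-10 - 4)*((-3 - 22/3 - 99) + 40) = -14*(-328/3 + 40) = -14*(-208/3) = 2912/3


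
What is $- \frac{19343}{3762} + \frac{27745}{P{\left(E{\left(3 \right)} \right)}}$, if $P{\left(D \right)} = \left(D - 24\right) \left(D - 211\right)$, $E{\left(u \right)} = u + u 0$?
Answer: $\frac{3314411}{2738736} \approx 1.2102$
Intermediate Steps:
$E{\left(u \right)} = u$ ($E{\left(u \right)} = u + 0 = u$)
$P{\left(D \right)} = \left(-211 + D\right) \left(-24 + D\right)$ ($P{\left(D \right)} = \left(-24 + D\right) \left(-211 + D\right) = \left(-211 + D\right) \left(-24 + D\right)$)
$- \frac{19343}{3762} + \frac{27745}{P{\left(E{\left(3 \right)} \right)}} = - \frac{19343}{3762} + \frac{27745}{5064 + 3^{2} - 705} = \left(-19343\right) \frac{1}{3762} + \frac{27745}{5064 + 9 - 705} = - \frac{19343}{3762} + \frac{27745}{4368} = \frac{3314411}{2738736}$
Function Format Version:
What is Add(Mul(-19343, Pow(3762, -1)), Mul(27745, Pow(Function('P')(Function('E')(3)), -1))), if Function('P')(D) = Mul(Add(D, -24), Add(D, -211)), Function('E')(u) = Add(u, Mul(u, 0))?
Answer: Rational(3314411, 2738736) ≈ 1.2102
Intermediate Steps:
Function('E')(u) = u (Function('E')(u) = Add(u, 0) = u)
Function('P')(D) = Mul(Add(-211, D), Add(-24, D)) (Function('P')(D) = Mul(Add(-24, D), Add(-211, D)) = Mul(Add(-211, D), Add(-24, D)))
Add(Mul(-19343, Pow(3762, -1)), Mul(27745, Pow(Function('P')(Function('E')(3)), -1))) = Add(Mul(-19343, Pow(3762, -1)), Mul(27745, Pow(Add(5064, Pow(3, 2), Mul(-235, 3)), -1))) = Add(Mul(-19343, Rational(1, 3762)), Mul(27745, Pow(Add(5064, 9, -705), -1))) = Add(Rational(-19343, 3762), Mul(27745, Pow(4368, -1))) = Add(Rational(-19343, 3762), Mul(27745, Rational(1, 4368))) = Add(Rational(-19343, 3762), Rational(27745, 4368)) = Rational(3314411, 2738736)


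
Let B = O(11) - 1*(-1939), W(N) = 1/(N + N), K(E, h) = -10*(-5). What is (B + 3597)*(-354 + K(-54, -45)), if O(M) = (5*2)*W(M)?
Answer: -18513904/11 ≈ -1.6831e+6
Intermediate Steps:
K(E, h) = 50
W(N) = 1/(2*N)
O(M) = 5/M (O(M) = (5*2)*(1/(2*M)) = 10*(1/(2*M)) = 5/M)
B = 21334/11 (B = 5/11 - 1*(-1939) = 5*(1/11) + 1939 = 5/11 + 1939 = 21334/11 ≈ 1939.5)
(B + 3597)*(-354 + K(-54, -45)) = (21334/11 + 3597)*(-354 + 50) = (60901/11)*(-304) = -18513904/11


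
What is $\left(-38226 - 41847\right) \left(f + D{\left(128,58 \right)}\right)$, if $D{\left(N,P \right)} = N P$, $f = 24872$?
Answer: $-2586037608$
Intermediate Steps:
$\left(-38226 - 41847\right) \left(f + D{\left(128,58 \right)}\right) = \left(-38226 - 41847\right) \left(24872 + 128 \cdot 58\right) = - 80073 \left(24872 + 7424\right) = \left(-80073\right) 32296 = -2586037608$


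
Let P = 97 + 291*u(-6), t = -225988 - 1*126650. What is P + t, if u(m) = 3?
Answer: -351668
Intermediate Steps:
t = -352638 (t = -225988 - 126650 = -352638)
P = 970 (P = 97 + 291*3 = 97 + 873 = 970)
P + t = 970 - 352638 = -351668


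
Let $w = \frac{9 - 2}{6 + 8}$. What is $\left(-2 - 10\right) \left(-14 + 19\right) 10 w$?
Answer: $-300$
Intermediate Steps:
$w = \frac{1}{2}$ ($w = \frac{7}{14} = 7 \cdot \frac{1}{14} = \frac{1}{2} \approx 0.5$)
$\left(-2 - 10\right) \left(-14 + 19\right) 10 w = \left(-2 - 10\right) \left(-14 + 19\right) 10 \cdot \frac{1}{2} = \left(-12\right) 5 \cdot 10 \cdot \frac{1}{2} = \left(-60\right) 10 \cdot \frac{1}{2} = \left(-600\right) \frac{1}{2} = -300$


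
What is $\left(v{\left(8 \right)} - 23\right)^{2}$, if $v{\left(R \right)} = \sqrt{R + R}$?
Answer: $361$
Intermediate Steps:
$v{\left(R \right)} = \sqrt{2} \sqrt{R}$ ($v{\left(R \right)} = \sqrt{2 R} = \sqrt{2} \sqrt{R}$)
$\left(v{\left(8 \right)} - 23\right)^{2} = \left(\sqrt{2} \sqrt{8} - 23\right)^{2} = \left(\sqrt{2} \cdot 2 \sqrt{2} - 23\right)^{2} = \left(4 - 23\right)^{2} = \left(-19\right)^{2} = 361$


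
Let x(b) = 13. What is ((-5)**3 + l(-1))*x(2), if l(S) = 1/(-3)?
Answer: -4888/3 ≈ -1629.3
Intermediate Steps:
l(S) = -1/3
((-5)**3 + l(-1))*x(2) = ((-5)**3 - 1/3)*13 = (-125 - 1/3)*13 = -376/3*13 = -4888/3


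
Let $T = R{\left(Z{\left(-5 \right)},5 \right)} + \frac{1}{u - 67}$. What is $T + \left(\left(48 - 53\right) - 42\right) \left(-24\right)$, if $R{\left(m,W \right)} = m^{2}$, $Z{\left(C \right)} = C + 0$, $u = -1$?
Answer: $\frac{78403}{68} \approx 1153.0$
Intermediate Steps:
$Z{\left(C \right)} = C$
$T = \frac{1699}{68}$ ($T = \left(-5\right)^{2} + \frac{1}{-1 - 67} = 25 + \frac{1}{-68} = 25 - \frac{1}{68} = \frac{1699}{68} \approx 24.985$)
$T + \left(\left(48 - 53\right) - 42\right) \left(-24\right) = \frac{1699}{68} + \left(\left(48 - 53\right) - 42\right) \left(-24\right) = \frac{1699}{68} + \left(-5 - 42\right) \left(-24\right) = \frac{1699}{68} - -1128 = \frac{1699}{68} + 1128 = \frac{78403}{68}$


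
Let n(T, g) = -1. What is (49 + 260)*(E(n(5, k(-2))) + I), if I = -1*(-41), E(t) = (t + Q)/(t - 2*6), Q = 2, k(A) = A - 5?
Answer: 164388/13 ≈ 12645.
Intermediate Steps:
k(A) = -5 + A
E(t) = (2 + t)/(-12 + t) (E(t) = (t + 2)/(t - 2*6) = (2 + t)/(t - 12) = (2 + t)/(-12 + t))
I = 41
(49 + 260)*(E(n(5, k(-2))) + I) = (49 + 260)*((2 - 1)/(-12 - 1) + 41) = 309*(1/(-13) + 41) = 309*(-1/13*1 + 41) = 309*(-1/13 + 41) = 309*(532/13) = 164388/13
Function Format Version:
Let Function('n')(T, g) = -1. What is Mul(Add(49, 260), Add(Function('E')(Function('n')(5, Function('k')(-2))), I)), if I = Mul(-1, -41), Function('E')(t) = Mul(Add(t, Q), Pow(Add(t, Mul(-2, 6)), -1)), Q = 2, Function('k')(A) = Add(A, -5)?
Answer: Rational(164388, 13) ≈ 12645.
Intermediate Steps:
Function('k')(A) = Add(-5, A)
Function('E')(t) = Mul(Pow(Add(-12, t), -1), Add(2, t)) (Function('E')(t) = Mul(Add(t, 2), Pow(Add(t, Mul(-2, 6)), -1)) = Mul(Add(2, t), Pow(Add(t, -12), -1)) = Mul(Add(2, t), Pow(Add(-12, t), -1)) = Mul(Pow(Add(-12, t), -1), Add(2, t)))
I = 41
Mul(Add(49, 260), Add(Function('E')(Function('n')(5, Function('k')(-2))), I)) = Mul(Add(49, 260), Add(Mul(Pow(Add(-12, -1), -1), Add(2, -1)), 41)) = Mul(309, Add(Mul(Pow(-13, -1), 1), 41)) = Mul(309, Add(Mul(Rational(-1, 13), 1), 41)) = Mul(309, Add(Rational(-1, 13), 41)) = Mul(309, Rational(532, 13)) = Rational(164388, 13)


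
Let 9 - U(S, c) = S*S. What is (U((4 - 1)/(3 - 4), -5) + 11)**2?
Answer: 121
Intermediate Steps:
U(S, c) = 9 - S**2 (U(S, c) = 9 - S*S = 9 - S**2)
(U((4 - 1)/(3 - 4), -5) + 11)**2 = ((9 - ((4 - 1)/(3 - 4))**2) + 11)**2 = ((9 - (3/(-1))**2) + 11)**2 = ((9 - (3*(-1))**2) + 11)**2 = ((9 - 1*(-3)**2) + 11)**2 = ((9 - 1*9) + 11)**2 = ((9 - 9) + 11)**2 = (0 + 11)**2 = 11**2 = 121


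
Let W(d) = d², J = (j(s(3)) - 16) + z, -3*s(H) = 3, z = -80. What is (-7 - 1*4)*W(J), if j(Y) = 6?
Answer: -89100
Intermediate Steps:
s(H) = -1 (s(H) = -⅓*3 = -1)
J = -90 (J = (6 - 16) - 80 = -10 - 80 = -90)
(-7 - 1*4)*W(J) = (-7 - 1*4)*(-90)² = (-7 - 4)*8100 = -11*8100 = -89100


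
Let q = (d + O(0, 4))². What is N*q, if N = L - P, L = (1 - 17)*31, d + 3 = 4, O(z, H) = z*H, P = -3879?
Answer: 3383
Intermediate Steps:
O(z, H) = H*z
d = 1 (d = -3 + 4 = 1)
L = -496 (L = -16*31 = -496)
q = 1 (q = (1 + 4*0)² = (1 + 0)² = 1² = 1)
N = 3383 (N = -496 - 1*(-3879) = -496 + 3879 = 3383)
N*q = 3383*1 = 3383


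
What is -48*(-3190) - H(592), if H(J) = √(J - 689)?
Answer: 153120 - I*√97 ≈ 1.5312e+5 - 9.8489*I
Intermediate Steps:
H(J) = √(-689 + J)
-48*(-3190) - H(592) = -48*(-3190) - √(-689 + 592) = 153120 - √(-97) = 153120 - I*√97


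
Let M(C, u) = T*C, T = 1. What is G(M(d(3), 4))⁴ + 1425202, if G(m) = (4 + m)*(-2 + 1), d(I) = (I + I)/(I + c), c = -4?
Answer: 1425218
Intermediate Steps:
d(I) = 2*I/(-4 + I) (d(I) = (I + I)/(I - 4) = (2*I)/(-4 + I) = 2*I/(-4 + I))
M(C, u) = C (M(C, u) = 1*C = C)
G(m) = -4 - m (G(m) = (4 + m)*(-1) = -4 - m)
G(M(d(3), 4))⁴ + 1425202 = (-4 - 2*3/(-4 + 3))⁴ + 1425202 = (-4 - 2*3/(-1))⁴ + 1425202 = (-4 - 2*3*(-1))⁴ + 1425202 = (-4 - 1*(-6))⁴ + 1425202 = (-4 + 6)⁴ + 1425202 = 2⁴ + 1425202 = 16 + 1425202 = 1425218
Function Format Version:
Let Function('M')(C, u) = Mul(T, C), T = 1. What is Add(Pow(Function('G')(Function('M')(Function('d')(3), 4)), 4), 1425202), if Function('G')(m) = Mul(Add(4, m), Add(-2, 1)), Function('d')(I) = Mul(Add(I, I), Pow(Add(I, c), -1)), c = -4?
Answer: 1425218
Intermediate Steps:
Function('d')(I) = Mul(2, I, Pow(Add(-4, I), -1)) (Function('d')(I) = Mul(Add(I, I), Pow(Add(I, -4), -1)) = Mul(Mul(2, I), Pow(Add(-4, I), -1)) = Mul(2, I, Pow(Add(-4, I), -1)))
Function('M')(C, u) = C (Function('M')(C, u) = Mul(1, C) = C)
Function('G')(m) = Add(-4, Mul(-1, m)) (Function('G')(m) = Mul(Add(4, m), -1) = Add(-4, Mul(-1, m)))
Add(Pow(Function('G')(Function('M')(Function('d')(3), 4)), 4), 1425202) = Add(Pow(Add(-4, Mul(-1, Mul(2, 3, Pow(Add(-4, 3), -1)))), 4), 1425202) = Add(Pow(Add(-4, Mul(-1, Mul(2, 3, Pow(-1, -1)))), 4), 1425202) = Add(Pow(Add(-4, Mul(-1, Mul(2, 3, -1))), 4), 1425202) = Add(Pow(Add(-4, Mul(-1, -6)), 4), 1425202) = Add(Pow(Add(-4, 6), 4), 1425202) = Add(Pow(2, 4), 1425202) = Add(16, 1425202) = 1425218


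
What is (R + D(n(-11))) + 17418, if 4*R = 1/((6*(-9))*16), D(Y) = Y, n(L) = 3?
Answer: 60206975/3456 ≈ 17421.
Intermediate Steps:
R = -1/3456 (R = 1/(4*(((6*(-9))*16))) = 1/(4*((-54*16))) = (1/4)/(-864) = (1/4)*(-1/864) = -1/3456 ≈ -0.00028935)
(R + D(n(-11))) + 17418 = (-1/3456 + 3) + 17418 = 10367/3456 + 17418 = 60206975/3456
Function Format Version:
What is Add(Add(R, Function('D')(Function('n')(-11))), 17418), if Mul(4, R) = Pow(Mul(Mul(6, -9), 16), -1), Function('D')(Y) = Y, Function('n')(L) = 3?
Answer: Rational(60206975, 3456) ≈ 17421.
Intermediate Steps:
R = Rational(-1, 3456) (R = Mul(Rational(1, 4), Pow(Mul(Mul(6, -9), 16), -1)) = Mul(Rational(1, 4), Pow(Mul(-54, 16), -1)) = Mul(Rational(1, 4), Pow(-864, -1)) = Mul(Rational(1, 4), Rational(-1, 864)) = Rational(-1, 3456) ≈ -0.00028935)
Add(Add(R, Function('D')(Function('n')(-11))), 17418) = Add(Add(Rational(-1, 3456), 3), 17418) = Add(Rational(10367, 3456), 17418) = Rational(60206975, 3456)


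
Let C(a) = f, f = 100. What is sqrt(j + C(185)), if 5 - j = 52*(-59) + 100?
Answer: sqrt(3073) ≈ 55.435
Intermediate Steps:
C(a) = 100
j = 2973 (j = 5 - (52*(-59) + 100) = 5 - (-3068 + 100) = 5 - 1*(-2968) = 5 + 2968 = 2973)
sqrt(j + C(185)) = sqrt(2973 + 100) = sqrt(3073)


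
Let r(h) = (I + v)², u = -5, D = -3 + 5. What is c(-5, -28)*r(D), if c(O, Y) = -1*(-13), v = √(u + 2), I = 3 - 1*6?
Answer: 78 - 78*I*√3 ≈ 78.0 - 135.1*I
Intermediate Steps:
D = 2
I = -3 (I = 3 - 6 = -3)
v = I*√3 (v = √(-5 + 2) = √(-3) = I*√3 ≈ 1.732*I)
c(O, Y) = 13
r(h) = (-3 + I*√3)²
c(-5, -28)*r(D) = 13*(3 - I*√3)²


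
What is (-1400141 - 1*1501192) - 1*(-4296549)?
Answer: 1395216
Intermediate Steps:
(-1400141 - 1*1501192) - 1*(-4296549) = (-1400141 - 1501192) + 4296549 = -2901333 + 4296549 = 1395216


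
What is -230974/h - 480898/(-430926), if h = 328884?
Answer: 1628526553/3936796294 ≈ 0.41367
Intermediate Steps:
-230974/h - 480898/(-430926) = -230974/328884 - 480898/(-430926) = -230974*1/328884 - 480898*(-1/430926) = -115487/164442 + 240449/215463 = 1628526553/3936796294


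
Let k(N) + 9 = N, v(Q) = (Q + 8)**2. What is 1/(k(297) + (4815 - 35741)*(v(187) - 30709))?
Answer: -1/226254328 ≈ -4.4198e-9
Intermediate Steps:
v(Q) = (8 + Q)**2
k(N) = -9 + N
1/(k(297) + (4815 - 35741)*(v(187) - 30709)) = 1/((-9 + 297) + (4815 - 35741)*((8 + 187)**2 - 30709)) = 1/(288 - 30926*(195**2 - 30709)) = 1/(288 - 30926*(38025 - 30709)) = 1/(288 - 30926*7316) = 1/(288 - 226254616) = 1/(-226254328) = -1/226254328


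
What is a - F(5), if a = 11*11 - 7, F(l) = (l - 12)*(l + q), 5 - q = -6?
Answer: 226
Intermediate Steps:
q = 11 (q = 5 - 1*(-6) = 5 + 6 = 11)
F(l) = (-12 + l)*(11 + l) (F(l) = (l - 12)*(l + 11) = (-12 + l)*(11 + l))
a = 114 (a = 121 - 7 = 114)
a - F(5) = 114 - (-132 + 5**2 - 1*5) = 114 - (-132 + 25 - 5) = 114 - 1*(-112) = 114 + 112 = 226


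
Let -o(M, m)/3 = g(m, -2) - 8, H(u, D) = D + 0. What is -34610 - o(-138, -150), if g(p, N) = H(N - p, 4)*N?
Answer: -34658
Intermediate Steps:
H(u, D) = D
g(p, N) = 4*N
o(M, m) = 48 (o(M, m) = -3*(4*(-2) - 8) = -3*(-8 - 8) = -3*(-16) = 48)
-34610 - o(-138, -150) = -34610 - 1*48 = -34610 - 48 = -34658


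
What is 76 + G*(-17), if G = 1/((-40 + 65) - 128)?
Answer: 7845/103 ≈ 76.165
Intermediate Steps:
G = -1/103 (G = 1/(25 - 128) = 1/(-103) = -1/103 ≈ -0.0097087)
76 + G*(-17) = 76 - 1/103*(-17) = 76 + 17/103 = 7845/103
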